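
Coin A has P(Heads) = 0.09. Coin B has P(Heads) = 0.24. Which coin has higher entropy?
B

For binary distributions, entropy is maximized at p=0.5 and decreases as p moves toward 0 or 1.

H(A) = H(0.09) = 0.4365 bits
H(B) = H(0.24) = 0.7950 bits

Distribution B (p=0.24) is closer to uniform (p=0.5), so it has higher entropy.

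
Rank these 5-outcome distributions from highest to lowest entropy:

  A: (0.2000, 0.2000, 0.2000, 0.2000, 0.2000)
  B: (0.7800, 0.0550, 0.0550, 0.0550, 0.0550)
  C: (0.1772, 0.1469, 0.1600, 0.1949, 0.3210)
A > C > B

Key insight: Entropy is maximized by uniform distributions and minimized by concentrated distributions.

- Uniform distributions have maximum entropy log₂(5) = 2.3219 bits
- The more "peaked" or concentrated a distribution, the lower its entropy

Entropies:
  H(A) = 2.3219 bits
  H(B) = 1.2002 bits
  H(C) = 2.2580 bits

Ranking: A > C > B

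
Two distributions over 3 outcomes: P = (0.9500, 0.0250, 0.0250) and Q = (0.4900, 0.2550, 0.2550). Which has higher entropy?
Q

P is highly concentrated on one outcome (95%), making it nearly deterministic. Q spreads its mass more evenly (max 49%). The more spread-out distribution has higher entropy: H(P) ≈ 0.336 bits, H(Q) ≈ 1.510 bits.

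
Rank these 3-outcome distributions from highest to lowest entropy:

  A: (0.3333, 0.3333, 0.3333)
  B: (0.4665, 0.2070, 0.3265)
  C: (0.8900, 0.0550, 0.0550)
A > B > C

Key insight: Entropy is maximized by uniform distributions and minimized by concentrated distributions.

- Uniform distributions have maximum entropy log₂(3) = 1.5850 bits
- The more "peaked" or concentrated a distribution, the lower its entropy

Entropies:
  H(A) = 1.5850 bits
  H(B) = 1.5108 bits
  H(C) = 0.6099 bits

Ranking: A > B > C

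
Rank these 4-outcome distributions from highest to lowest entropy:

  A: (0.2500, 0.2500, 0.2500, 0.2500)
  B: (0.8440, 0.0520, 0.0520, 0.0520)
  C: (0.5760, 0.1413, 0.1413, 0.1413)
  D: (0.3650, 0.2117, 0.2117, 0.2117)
A > D > C > B

Key insight: Entropy is maximized by uniform distributions and minimized by concentrated distributions.

Entropies:
  H(A) = 2.0000 bits
  H(B) = 0.8719 bits
  H(C) = 1.6553 bits
  H(D) = 1.9532 bits

Ranking: A > D > C > B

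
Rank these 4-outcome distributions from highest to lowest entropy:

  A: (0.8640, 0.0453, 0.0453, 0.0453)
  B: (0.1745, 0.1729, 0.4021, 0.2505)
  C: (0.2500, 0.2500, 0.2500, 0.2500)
C > B > A

Key insight: Entropy is maximized by uniform distributions and minimized by concentrated distributions.

- Uniform distributions have maximum entropy log₂(4) = 2.0000 bits
- The more "peaked" or concentrated a distribution, the lower its entropy

Entropies:
  H(A) = 0.7892 bits
  H(B) = 1.9061 bits
  H(C) = 2.0000 bits

Ranking: C > B > A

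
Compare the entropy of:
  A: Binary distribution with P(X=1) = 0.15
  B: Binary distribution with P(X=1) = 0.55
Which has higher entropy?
B

For binary distributions, entropy is maximized at p=0.5 and decreases as p moves toward 0 or 1.

H(A) = H(0.15) = 0.6098 bits
H(B) = H(0.55) = 0.9928 bits

Distribution B (p=0.55) is closer to uniform (p=0.5), so it has higher entropy.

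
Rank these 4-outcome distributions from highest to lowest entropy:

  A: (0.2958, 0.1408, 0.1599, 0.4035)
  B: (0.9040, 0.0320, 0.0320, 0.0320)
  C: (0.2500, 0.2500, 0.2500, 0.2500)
C > A > B

Key insight: Entropy is maximized by uniform distributions and minimized by concentrated distributions.

- Uniform distributions have maximum entropy log₂(4) = 2.0000 bits
- The more "peaked" or concentrated a distribution, the lower its entropy

Entropies:
  H(A) = 1.8693 bits
  H(B) = 0.6083 bits
  H(C) = 2.0000 bits

Ranking: C > A > B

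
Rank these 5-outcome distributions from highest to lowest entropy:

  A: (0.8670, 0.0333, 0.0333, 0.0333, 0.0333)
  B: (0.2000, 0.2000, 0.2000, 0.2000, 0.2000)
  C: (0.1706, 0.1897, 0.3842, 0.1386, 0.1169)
B > C > A

Key insight: Entropy is maximized by uniform distributions and minimized by concentrated distributions.

- Uniform distributions have maximum entropy log₂(5) = 2.3219 bits
- The more "peaked" or concentrated a distribution, the lower its entropy

Entropies:
  H(A) = 0.8316 bits
  H(B) = 2.3219 bits
  H(C) = 2.1776 bits

Ranking: B > C > A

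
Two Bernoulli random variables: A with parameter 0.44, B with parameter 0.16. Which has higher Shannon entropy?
A

For binary distributions, entropy is maximized at p=0.5 and decreases as p moves toward 0 or 1.

H(A) = H(0.44) = 0.9896 bits
H(B) = H(0.16) = 0.6343 bits

Distribution A (p=0.44) is closer to uniform (p=0.5), so it has higher entropy.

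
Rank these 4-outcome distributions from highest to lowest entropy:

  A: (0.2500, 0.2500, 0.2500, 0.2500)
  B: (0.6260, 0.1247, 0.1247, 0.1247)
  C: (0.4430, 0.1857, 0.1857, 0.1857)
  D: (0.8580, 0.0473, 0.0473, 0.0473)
A > C > B > D

Key insight: Entropy is maximized by uniform distributions and minimized by concentrated distributions.

Entropies:
  H(A) = 2.0000 bits
  H(B) = 1.5465 bits
  H(C) = 1.8734 bits
  H(D) = 0.8145 bits

Ranking: A > C > B > D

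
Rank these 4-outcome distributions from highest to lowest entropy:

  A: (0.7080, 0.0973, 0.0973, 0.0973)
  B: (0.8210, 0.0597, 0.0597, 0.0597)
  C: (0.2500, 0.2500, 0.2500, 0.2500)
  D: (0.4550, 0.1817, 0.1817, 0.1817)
C > D > A > B

Key insight: Entropy is maximized by uniform distributions and minimized by concentrated distributions.

Entropies:
  H(A) = 1.3341 bits
  H(B) = 0.9616 bits
  H(C) = 2.0000 bits
  H(D) = 1.8580 bits

Ranking: C > D > A > B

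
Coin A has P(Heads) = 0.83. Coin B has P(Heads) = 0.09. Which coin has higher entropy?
A

For binary distributions, entropy is maximized at p=0.5 and decreases as p moves toward 0 or 1.

H(A) = H(0.83) = 0.6577 bits
H(B) = H(0.09) = 0.4365 bits

Distribution A (p=0.83) is closer to uniform (p=0.5), so it has higher entropy.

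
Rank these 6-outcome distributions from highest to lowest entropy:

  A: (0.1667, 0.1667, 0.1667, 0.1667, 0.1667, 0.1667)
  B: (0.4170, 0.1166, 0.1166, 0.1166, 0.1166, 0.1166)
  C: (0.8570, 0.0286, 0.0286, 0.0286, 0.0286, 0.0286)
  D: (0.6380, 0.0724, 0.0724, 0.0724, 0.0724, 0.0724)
A > B > D > C

Key insight: Entropy is maximized by uniform distributions and minimized by concentrated distributions.

Entropies:
  H(A) = 2.5850 bits
  H(B) = 2.3337 bits
  H(C) = 0.9241 bits
  H(D) = 1.7849 bits

Ranking: A > B > D > C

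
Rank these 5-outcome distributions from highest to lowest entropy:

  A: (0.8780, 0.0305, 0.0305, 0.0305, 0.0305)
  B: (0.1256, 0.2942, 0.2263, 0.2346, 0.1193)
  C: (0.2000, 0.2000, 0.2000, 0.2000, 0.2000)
C > B > A

Key insight: Entropy is maximized by uniform distributions and minimized by concentrated distributions.

- Uniform distributions have maximum entropy log₂(5) = 2.3219 bits
- The more "peaked" or concentrated a distribution, the lower its entropy

Entropies:
  H(A) = 0.7791 bits
  H(B) = 2.2370 bits
  H(C) = 2.3219 bits

Ranking: C > B > A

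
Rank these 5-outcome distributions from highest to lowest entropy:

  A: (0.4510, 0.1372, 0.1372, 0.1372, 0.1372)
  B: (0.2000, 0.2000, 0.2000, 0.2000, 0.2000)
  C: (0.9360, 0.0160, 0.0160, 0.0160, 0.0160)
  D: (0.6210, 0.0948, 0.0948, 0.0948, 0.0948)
B > A > D > C

Key insight: Entropy is maximized by uniform distributions and minimized by concentrated distributions.

Entropies:
  H(A) = 2.0911 bits
  H(B) = 2.3219 bits
  H(C) = 0.4711 bits
  H(D) = 1.7153 bits

Ranking: B > A > D > C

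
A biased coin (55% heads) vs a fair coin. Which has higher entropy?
Fair coin

The fair coin is uniform (p=0.5), maximizing binary entropy at 1 bit. The biased coin has H(0.55) ≈ 0.993 bits — its outcome is more predictable, so its entropy is lower.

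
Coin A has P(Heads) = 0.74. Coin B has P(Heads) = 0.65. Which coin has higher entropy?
B

For binary distributions, entropy is maximized at p=0.5 and decreases as p moves toward 0 or 1.

H(A) = H(0.74) = 0.8267 bits
H(B) = H(0.65) = 0.9341 bits

Distribution B (p=0.65) is closer to uniform (p=0.5), so it has higher entropy.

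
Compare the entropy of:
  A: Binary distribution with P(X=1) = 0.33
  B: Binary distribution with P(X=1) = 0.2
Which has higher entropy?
A

For binary distributions, entropy is maximized at p=0.5 and decreases as p moves toward 0 or 1.

H(A) = H(0.33) = 0.9149 bits
H(B) = H(0.2) = 0.7219 bits

Distribution A (p=0.33) is closer to uniform (p=0.5), so it has higher entropy.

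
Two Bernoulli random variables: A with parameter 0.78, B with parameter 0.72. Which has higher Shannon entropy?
B

For binary distributions, entropy is maximized at p=0.5 and decreases as p moves toward 0 or 1.

H(A) = H(0.78) = 0.7602 bits
H(B) = H(0.72) = 0.8555 bits

Distribution B (p=0.72) is closer to uniform (p=0.5), so it has higher entropy.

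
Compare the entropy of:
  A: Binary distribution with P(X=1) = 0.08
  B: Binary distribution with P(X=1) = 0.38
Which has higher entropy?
B

For binary distributions, entropy is maximized at p=0.5 and decreases as p moves toward 0 or 1.

H(A) = H(0.08) = 0.4022 bits
H(B) = H(0.38) = 0.9580 bits

Distribution B (p=0.38) is closer to uniform (p=0.5), so it has higher entropy.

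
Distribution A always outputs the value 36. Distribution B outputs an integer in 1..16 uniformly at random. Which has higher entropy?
B

A is deterministic, so H(A) = 0. B is uniform over 16 outcomes, so H(B) = log₂(16) = 4.000 bits. Any distribution with genuine randomness has higher entropy than a deterministic one.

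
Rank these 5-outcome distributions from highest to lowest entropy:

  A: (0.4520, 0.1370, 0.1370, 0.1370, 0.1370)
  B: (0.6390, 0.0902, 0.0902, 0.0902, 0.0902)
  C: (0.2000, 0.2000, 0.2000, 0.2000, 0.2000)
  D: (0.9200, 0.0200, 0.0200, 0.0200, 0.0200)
C > A > B > D

Key insight: Entropy is maximized by uniform distributions and minimized by concentrated distributions.

Entropies:
  H(A) = 2.0893 bits
  H(B) = 1.6655 bits
  H(C) = 2.3219 bits
  H(D) = 0.5622 bits

Ranking: C > A > B > D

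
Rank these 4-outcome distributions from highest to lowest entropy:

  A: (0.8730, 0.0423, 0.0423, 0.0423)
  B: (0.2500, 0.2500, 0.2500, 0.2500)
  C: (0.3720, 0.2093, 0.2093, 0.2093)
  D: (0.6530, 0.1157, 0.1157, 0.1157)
B > C > D > A

Key insight: Entropy is maximized by uniform distributions and minimized by concentrated distributions.

Entropies:
  H(A) = 0.7504 bits
  H(B) = 2.0000 bits
  H(C) = 1.9476 bits
  H(D) = 1.4813 bits

Ranking: B > C > D > A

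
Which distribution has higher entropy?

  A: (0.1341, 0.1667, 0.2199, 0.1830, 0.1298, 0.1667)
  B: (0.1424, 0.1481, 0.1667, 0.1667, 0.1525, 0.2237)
B

Both distributions are close to uniform, making this a harder comparison.

H(A) = 2.5614 bits
H(B) = 2.5671 bits

The distribution closer to uniform has higher entropy.
Answer: B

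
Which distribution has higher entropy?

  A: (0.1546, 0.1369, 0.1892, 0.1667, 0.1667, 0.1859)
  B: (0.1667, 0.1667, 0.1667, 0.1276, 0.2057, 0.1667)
A

Both distributions are close to uniform, making this a harder comparison.

H(A) = 2.5766 bits
H(B) = 2.5717 bits

The distribution closer to uniform has higher entropy.
Answer: A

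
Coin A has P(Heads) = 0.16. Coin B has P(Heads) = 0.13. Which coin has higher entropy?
A

For binary distributions, entropy is maximized at p=0.5 and decreases as p moves toward 0 or 1.

H(A) = H(0.16) = 0.6343 bits
H(B) = H(0.13) = 0.5574 bits

Distribution A (p=0.16) is closer to uniform (p=0.5), so it has higher entropy.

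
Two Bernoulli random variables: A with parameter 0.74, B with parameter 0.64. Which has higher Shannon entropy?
B

For binary distributions, entropy is maximized at p=0.5 and decreases as p moves toward 0 or 1.

H(A) = H(0.74) = 0.8267 bits
H(B) = H(0.64) = 0.9427 bits

Distribution B (p=0.64) is closer to uniform (p=0.5), so it has higher entropy.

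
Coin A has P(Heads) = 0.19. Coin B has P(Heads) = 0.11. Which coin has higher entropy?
A

For binary distributions, entropy is maximized at p=0.5 and decreases as p moves toward 0 or 1.

H(A) = H(0.19) = 0.7015 bits
H(B) = H(0.11) = 0.4999 bits

Distribution A (p=0.19) is closer to uniform (p=0.5), so it has higher entropy.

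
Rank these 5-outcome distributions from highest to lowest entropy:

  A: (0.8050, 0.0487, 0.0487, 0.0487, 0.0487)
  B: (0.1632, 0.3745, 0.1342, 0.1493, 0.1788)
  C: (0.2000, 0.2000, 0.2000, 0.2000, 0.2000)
C > B > A

Key insight: Entropy is maximized by uniform distributions and minimized by concentrated distributions.

- Uniform distributions have maximum entropy log₂(5) = 2.3219 bits
- The more "peaked" or concentrated a distribution, the lower its entropy

Entropies:
  H(A) = 1.1018 bits
  H(B) = 2.2000 bits
  H(C) = 2.3219 bits

Ranking: C > B > A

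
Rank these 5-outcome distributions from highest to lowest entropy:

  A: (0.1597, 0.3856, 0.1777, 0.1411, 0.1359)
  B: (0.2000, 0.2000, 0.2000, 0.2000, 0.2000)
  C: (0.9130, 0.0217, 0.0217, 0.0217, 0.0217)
B > A > C

Key insight: Entropy is maximized by uniform distributions and minimized by concentrated distributions.

- Uniform distributions have maximum entropy log₂(5) = 2.3219 bits
- The more "peaked" or concentrated a distribution, the lower its entropy

Entropies:
  H(A) = 2.1856 bits
  H(B) = 2.3219 bits
  H(C) = 0.6004 bits

Ranking: B > A > C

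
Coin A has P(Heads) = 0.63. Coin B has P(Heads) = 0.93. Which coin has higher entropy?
A

For binary distributions, entropy is maximized at p=0.5 and decreases as p moves toward 0 or 1.

H(A) = H(0.63) = 0.9507 bits
H(B) = H(0.93) = 0.3659 bits

Distribution A (p=0.63) is closer to uniform (p=0.5), so it has higher entropy.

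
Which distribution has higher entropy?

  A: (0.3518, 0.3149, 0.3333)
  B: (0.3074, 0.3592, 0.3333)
A

Both distributions are close to uniform, making this a harder comparison.

H(A) = 1.5835 bits
H(B) = 1.5821 bits

The distribution closer to uniform has higher entropy.
Answer: A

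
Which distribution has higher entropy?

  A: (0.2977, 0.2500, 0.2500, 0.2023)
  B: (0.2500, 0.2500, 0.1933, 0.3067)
A

Both distributions are close to uniform, making this a harder comparison.

H(A) = 1.9868 bits
H(B) = 1.9813 bits

The distribution closer to uniform has higher entropy.
Answer: A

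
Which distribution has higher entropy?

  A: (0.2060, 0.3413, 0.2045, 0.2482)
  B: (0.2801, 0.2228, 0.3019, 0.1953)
B

Both distributions are close to uniform, making this a harder comparison.

H(A) = 1.9661 bits
H(B) = 1.9787 bits

The distribution closer to uniform has higher entropy.
Answer: B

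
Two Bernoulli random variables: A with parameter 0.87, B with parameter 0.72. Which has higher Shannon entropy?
B

For binary distributions, entropy is maximized at p=0.5 and decreases as p moves toward 0 or 1.

H(A) = H(0.87) = 0.5574 bits
H(B) = H(0.72) = 0.8555 bits

Distribution B (p=0.72) is closer to uniform (p=0.5), so it has higher entropy.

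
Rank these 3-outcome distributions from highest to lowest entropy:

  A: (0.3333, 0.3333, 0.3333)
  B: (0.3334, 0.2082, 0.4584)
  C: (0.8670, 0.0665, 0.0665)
A > B > C

Key insight: Entropy is maximized by uniform distributions and minimized by concentrated distributions.

- Uniform distributions have maximum entropy log₂(3) = 1.5850 bits
- The more "peaked" or concentrated a distribution, the lower its entropy

Entropies:
  H(A) = 1.5850 bits
  H(B) = 1.5155 bits
  H(C) = 0.6986 bits

Ranking: A > B > C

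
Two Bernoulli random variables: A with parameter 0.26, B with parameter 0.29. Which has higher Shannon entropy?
B

For binary distributions, entropy is maximized at p=0.5 and decreases as p moves toward 0 or 1.

H(A) = H(0.26) = 0.8267 bits
H(B) = H(0.29) = 0.8687 bits

Distribution B (p=0.29) is closer to uniform (p=0.5), so it has higher entropy.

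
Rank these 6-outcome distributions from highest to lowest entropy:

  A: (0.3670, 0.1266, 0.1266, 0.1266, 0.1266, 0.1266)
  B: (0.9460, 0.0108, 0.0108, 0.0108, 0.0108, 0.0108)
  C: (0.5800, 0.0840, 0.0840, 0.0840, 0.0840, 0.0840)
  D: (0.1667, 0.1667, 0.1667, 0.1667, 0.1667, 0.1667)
D > A > C > B

Key insight: Entropy is maximized by uniform distributions and minimized by concentrated distributions.

Entropies:
  H(A) = 2.4181 bits
  H(B) = 0.4285 bits
  H(C) = 1.9567 bits
  H(D) = 2.5850 bits

Ranking: D > A > C > B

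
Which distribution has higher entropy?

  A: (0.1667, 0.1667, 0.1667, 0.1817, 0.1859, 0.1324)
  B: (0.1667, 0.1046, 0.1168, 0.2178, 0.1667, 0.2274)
A

Both distributions are close to uniform, making this a harder comparison.

H(A) = 2.5770 bits
H(B) = 2.5291 bits

The distribution closer to uniform has higher entropy.
Answer: A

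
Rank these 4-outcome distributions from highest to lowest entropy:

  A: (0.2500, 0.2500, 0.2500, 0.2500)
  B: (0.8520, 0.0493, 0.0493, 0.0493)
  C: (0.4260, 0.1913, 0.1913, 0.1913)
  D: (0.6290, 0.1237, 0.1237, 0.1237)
A > C > D > B

Key insight: Entropy is maximized by uniform distributions and minimized by concentrated distributions.

Entropies:
  H(A) = 2.0000 bits
  H(B) = 0.8394 bits
  H(C) = 1.8939 bits
  H(D) = 1.5395 bits

Ranking: A > C > D > B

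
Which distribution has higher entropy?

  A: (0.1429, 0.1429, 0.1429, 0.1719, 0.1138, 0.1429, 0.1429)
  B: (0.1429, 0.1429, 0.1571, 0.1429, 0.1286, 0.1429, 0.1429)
B

Both distributions are close to uniform, making this a harder comparison.

H(A) = 2.7988 bits
H(B) = 2.8053 bits

The distribution closer to uniform has higher entropy.
Answer: B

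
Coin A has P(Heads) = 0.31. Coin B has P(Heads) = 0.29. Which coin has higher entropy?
A

For binary distributions, entropy is maximized at p=0.5 and decreases as p moves toward 0 or 1.

H(A) = H(0.31) = 0.8932 bits
H(B) = H(0.29) = 0.8687 bits

Distribution A (p=0.31) is closer to uniform (p=0.5), so it has higher entropy.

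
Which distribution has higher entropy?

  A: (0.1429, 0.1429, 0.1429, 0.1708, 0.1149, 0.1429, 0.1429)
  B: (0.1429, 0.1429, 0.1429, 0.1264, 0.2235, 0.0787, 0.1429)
A

Both distributions are close to uniform, making this a harder comparison.

H(A) = 2.7994 bits
H(B) = 2.7531 bits

The distribution closer to uniform has higher entropy.
Answer: A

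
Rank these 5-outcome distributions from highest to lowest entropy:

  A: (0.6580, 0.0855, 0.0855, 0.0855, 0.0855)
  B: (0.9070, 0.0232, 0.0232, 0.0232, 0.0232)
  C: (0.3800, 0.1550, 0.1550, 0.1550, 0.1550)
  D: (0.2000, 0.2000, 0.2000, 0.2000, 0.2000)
D > C > A > B

Key insight: Entropy is maximized by uniform distributions and minimized by concentrated distributions.

Entropies:
  H(A) = 1.6107 bits
  H(B) = 0.6324 bits
  H(C) = 2.1980 bits
  H(D) = 2.3219 bits

Ranking: D > C > A > B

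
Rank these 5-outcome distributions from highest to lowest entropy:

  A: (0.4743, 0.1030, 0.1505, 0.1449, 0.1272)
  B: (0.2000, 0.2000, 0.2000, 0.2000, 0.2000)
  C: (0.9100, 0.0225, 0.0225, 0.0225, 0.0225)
B > A > C

Key insight: Entropy is maximized by uniform distributions and minimized by concentrated distributions.

- Uniform distributions have maximum entropy log₂(5) = 2.3219 bits
- The more "peaked" or concentrated a distribution, the lower its entropy

Entropies:
  H(A) = 2.0418 bits
  H(B) = 2.3219 bits
  H(C) = 0.6165 bits

Ranking: B > A > C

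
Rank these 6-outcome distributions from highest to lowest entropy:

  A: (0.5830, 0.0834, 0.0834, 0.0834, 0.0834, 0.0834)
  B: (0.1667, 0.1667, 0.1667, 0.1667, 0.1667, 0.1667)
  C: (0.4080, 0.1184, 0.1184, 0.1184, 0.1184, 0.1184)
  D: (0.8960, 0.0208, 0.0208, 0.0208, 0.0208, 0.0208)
B > C > A > D

Key insight: Entropy is maximized by uniform distributions and minimized by concentrated distributions.

Entropies:
  H(A) = 1.9483 bits
  H(B) = 2.5850 bits
  H(C) = 2.3500 bits
  H(D) = 0.7230 bits

Ranking: B > C > A > D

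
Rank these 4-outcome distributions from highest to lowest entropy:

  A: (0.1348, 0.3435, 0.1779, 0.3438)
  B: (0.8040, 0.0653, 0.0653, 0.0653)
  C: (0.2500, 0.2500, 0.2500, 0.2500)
C > A > B

Key insight: Entropy is maximized by uniform distributions and minimized by concentrated distributions.

- Uniform distributions have maximum entropy log₂(4) = 2.0000 bits
- The more "peaked" or concentrated a distribution, the lower its entropy

Entropies:
  H(A) = 1.8919 bits
  H(B) = 1.0245 bits
  H(C) = 2.0000 bits

Ranking: C > A > B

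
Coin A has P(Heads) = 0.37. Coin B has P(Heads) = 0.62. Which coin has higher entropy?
B

For binary distributions, entropy is maximized at p=0.5 and decreases as p moves toward 0 or 1.

H(A) = H(0.37) = 0.9507 bits
H(B) = H(0.62) = 0.9580 bits

Distribution B (p=0.62) is closer to uniform (p=0.5), so it has higher entropy.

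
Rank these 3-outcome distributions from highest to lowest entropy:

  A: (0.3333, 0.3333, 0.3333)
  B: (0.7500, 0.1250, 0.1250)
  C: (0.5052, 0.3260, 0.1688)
A > C > B

Key insight: Entropy is maximized by uniform distributions and minimized by concentrated distributions.

- Uniform distributions have maximum entropy log₂(3) = 1.5850 bits
- The more "peaked" or concentrated a distribution, the lower its entropy

Entropies:
  H(A) = 1.5850 bits
  H(B) = 1.0613 bits
  H(C) = 1.4581 bits

Ranking: A > C > B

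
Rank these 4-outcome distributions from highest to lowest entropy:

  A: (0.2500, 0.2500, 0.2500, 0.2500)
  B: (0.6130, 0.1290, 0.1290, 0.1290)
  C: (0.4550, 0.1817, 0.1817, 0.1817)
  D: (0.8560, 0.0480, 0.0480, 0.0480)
A > C > B > D

Key insight: Entropy is maximized by uniform distributions and minimized by concentrated distributions.

Entropies:
  H(A) = 2.0000 bits
  H(B) = 1.5762 bits
  H(C) = 1.8580 bits
  H(D) = 0.8229 bits

Ranking: A > C > B > D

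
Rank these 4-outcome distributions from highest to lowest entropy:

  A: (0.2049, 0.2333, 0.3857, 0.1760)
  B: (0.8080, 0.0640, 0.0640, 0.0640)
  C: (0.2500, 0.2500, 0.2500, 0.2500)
C > A > B

Key insight: Entropy is maximized by uniform distributions and minimized by concentrated distributions.

- Uniform distributions have maximum entropy log₂(4) = 2.0000 bits
- The more "peaked" or concentrated a distribution, the lower its entropy

Entropies:
  H(A) = 1.9298 bits
  H(B) = 1.0099 bits
  H(C) = 2.0000 bits

Ranking: C > A > B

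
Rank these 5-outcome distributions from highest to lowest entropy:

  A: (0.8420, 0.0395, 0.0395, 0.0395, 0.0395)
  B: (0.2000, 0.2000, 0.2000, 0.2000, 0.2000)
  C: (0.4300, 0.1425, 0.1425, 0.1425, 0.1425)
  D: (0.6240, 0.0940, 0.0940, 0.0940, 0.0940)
B > C > D > A

Key insight: Entropy is maximized by uniform distributions and minimized by concentrated distributions.

Entropies:
  H(A) = 0.9455 bits
  H(B) = 2.3219 bits
  H(C) = 2.1258 bits
  H(D) = 1.7072 bits

Ranking: B > C > D > A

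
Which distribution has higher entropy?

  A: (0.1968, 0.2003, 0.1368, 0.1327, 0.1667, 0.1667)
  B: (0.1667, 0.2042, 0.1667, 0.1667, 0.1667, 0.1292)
B

Both distributions are close to uniform, making this a harder comparison.

H(A) = 2.5672 bits
H(B) = 2.5727 bits

The distribution closer to uniform has higher entropy.
Answer: B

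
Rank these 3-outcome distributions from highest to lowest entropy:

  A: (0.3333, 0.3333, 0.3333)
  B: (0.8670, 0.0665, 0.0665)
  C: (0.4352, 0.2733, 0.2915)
A > C > B

Key insight: Entropy is maximized by uniform distributions and minimized by concentrated distributions.

- Uniform distributions have maximum entropy log₂(3) = 1.5850 bits
- The more "peaked" or concentrated a distribution, the lower its entropy

Entropies:
  H(A) = 1.5850 bits
  H(B) = 0.6986 bits
  H(C) = 1.5522 bits

Ranking: A > C > B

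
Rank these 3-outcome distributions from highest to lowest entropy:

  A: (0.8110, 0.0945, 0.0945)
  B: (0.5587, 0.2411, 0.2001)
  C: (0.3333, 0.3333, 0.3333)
C > B > A

Key insight: Entropy is maximized by uniform distributions and minimized by concentrated distributions.

- Uniform distributions have maximum entropy log₂(3) = 1.5850 bits
- The more "peaked" or concentrated a distribution, the lower its entropy

Entropies:
  H(A) = 0.8884 bits
  H(B) = 1.4285 bits
  H(C) = 1.5850 bits

Ranking: C > B > A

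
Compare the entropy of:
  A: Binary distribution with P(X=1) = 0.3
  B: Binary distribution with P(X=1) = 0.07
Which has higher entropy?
A

For binary distributions, entropy is maximized at p=0.5 and decreases as p moves toward 0 or 1.

H(A) = H(0.3) = 0.8813 bits
H(B) = H(0.07) = 0.3659 bits

Distribution A (p=0.3) is closer to uniform (p=0.5), so it has higher entropy.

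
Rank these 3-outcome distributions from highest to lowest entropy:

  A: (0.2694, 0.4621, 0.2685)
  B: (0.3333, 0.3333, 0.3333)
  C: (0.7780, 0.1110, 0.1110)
B > A > C

Key insight: Entropy is maximized by uniform distributions and minimized by concentrated distributions.

- Uniform distributions have maximum entropy log₂(3) = 1.5850 bits
- The more "peaked" or concentrated a distribution, the lower its entropy

Entropies:
  H(A) = 1.5337 bits
  H(B) = 1.5850 bits
  H(C) = 0.9858 bits

Ranking: B > A > C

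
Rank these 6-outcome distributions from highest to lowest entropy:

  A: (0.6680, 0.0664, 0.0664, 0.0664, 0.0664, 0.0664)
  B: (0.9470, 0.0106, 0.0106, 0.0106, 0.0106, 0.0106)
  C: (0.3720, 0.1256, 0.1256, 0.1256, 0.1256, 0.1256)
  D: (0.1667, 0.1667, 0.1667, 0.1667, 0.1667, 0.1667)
D > C > A > B

Key insight: Entropy is maximized by uniform distributions and minimized by concentrated distributions.

Entropies:
  H(A) = 1.6878 bits
  H(B) = 0.4221 bits
  H(C) = 2.4104 bits
  H(D) = 2.5850 bits

Ranking: D > C > A > B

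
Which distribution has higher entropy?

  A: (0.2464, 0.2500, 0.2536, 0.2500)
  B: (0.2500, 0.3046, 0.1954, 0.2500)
A

Both distributions are close to uniform, making this a harder comparison.

H(A) = 1.9999 bits
H(B) = 1.9827 bits

The distribution closer to uniform has higher entropy.
Answer: A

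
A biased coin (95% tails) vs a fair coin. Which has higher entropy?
Fair coin

The fair coin is uniform (p=0.5), maximizing binary entropy at 1 bit. The biased coin has H(0.95) ≈ 0.286 bits — its outcome is more predictable, so its entropy is lower.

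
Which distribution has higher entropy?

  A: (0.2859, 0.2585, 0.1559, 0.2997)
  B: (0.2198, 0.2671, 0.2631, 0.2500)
B

Both distributions are close to uniform, making this a harder comparison.

H(A) = 1.9600 bits
H(B) = 1.9959 bits

The distribution closer to uniform has higher entropy.
Answer: B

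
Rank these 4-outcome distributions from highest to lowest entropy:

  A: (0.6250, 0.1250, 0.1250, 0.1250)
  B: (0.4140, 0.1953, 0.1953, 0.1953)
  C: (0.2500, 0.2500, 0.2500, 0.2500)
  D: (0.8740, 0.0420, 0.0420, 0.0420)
C > B > A > D

Key insight: Entropy is maximized by uniform distributions and minimized by concentrated distributions.

Entropies:
  H(A) = 1.5488 bits
  H(B) = 1.9073 bits
  H(C) = 2.0000 bits
  H(D) = 0.7461 bits

Ranking: C > B > A > D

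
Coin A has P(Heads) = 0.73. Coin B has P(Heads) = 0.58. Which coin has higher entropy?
B

For binary distributions, entropy is maximized at p=0.5 and decreases as p moves toward 0 or 1.

H(A) = H(0.73) = 0.8415 bits
H(B) = H(0.58) = 0.9815 bits

Distribution B (p=0.58) is closer to uniform (p=0.5), so it has higher entropy.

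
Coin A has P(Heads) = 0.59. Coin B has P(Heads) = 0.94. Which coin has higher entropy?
A

For binary distributions, entropy is maximized at p=0.5 and decreases as p moves toward 0 or 1.

H(A) = H(0.59) = 0.9765 bits
H(B) = H(0.94) = 0.3274 bits

Distribution A (p=0.59) is closer to uniform (p=0.5), so it has higher entropy.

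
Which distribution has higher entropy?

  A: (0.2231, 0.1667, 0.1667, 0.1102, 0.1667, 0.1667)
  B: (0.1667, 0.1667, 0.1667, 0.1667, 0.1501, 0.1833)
B

Both distributions are close to uniform, making this a harder comparison.

H(A) = 2.5568 bits
H(B) = 2.5826 bits

The distribution closer to uniform has higher entropy.
Answer: B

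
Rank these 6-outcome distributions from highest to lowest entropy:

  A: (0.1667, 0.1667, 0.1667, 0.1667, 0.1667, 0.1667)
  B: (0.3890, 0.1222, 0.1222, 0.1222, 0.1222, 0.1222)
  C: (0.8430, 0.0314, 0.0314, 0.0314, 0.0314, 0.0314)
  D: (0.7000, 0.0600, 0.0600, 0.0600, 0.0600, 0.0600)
A > B > D > C

Key insight: Entropy is maximized by uniform distributions and minimized by concentrated distributions.

Entropies:
  H(A) = 2.5850 bits
  H(B) = 2.3828 bits
  H(C) = 0.9916 bits
  H(D) = 1.5779 bits

Ranking: A > B > D > C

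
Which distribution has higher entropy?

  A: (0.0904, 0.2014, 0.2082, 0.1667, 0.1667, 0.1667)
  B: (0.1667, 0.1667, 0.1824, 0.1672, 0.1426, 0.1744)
B

Both distributions are close to uniform, making this a harder comparison.

H(A) = 2.5429 bits
H(B) = 2.5810 bits

The distribution closer to uniform has higher entropy.
Answer: B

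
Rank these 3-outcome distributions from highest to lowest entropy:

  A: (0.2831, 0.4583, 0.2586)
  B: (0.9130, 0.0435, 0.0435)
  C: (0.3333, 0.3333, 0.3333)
C > A > B

Key insight: Entropy is maximized by uniform distributions and minimized by concentrated distributions.

- Uniform distributions have maximum entropy log₂(3) = 1.5850 bits
- The more "peaked" or concentrated a distribution, the lower its entropy

Entropies:
  H(A) = 1.5359 bits
  H(B) = 0.5134 bits
  H(C) = 1.5850 bits

Ranking: C > A > B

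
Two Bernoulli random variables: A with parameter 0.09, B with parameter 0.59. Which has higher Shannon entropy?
B

For binary distributions, entropy is maximized at p=0.5 and decreases as p moves toward 0 or 1.

H(A) = H(0.09) = 0.4365 bits
H(B) = H(0.59) = 0.9765 bits

Distribution B (p=0.59) is closer to uniform (p=0.5), so it has higher entropy.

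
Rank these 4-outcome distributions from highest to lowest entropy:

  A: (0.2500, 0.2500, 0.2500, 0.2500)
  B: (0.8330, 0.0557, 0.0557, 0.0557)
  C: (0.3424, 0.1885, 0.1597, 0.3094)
A > C > B

Key insight: Entropy is maximized by uniform distributions and minimized by concentrated distributions.

- Uniform distributions have maximum entropy log₂(4) = 2.0000 bits
- The more "peaked" or concentrated a distribution, the lower its entropy

Entropies:
  H(A) = 2.0000 bits
  H(B) = 0.9155 bits
  H(C) = 1.9295 bits

Ranking: A > C > B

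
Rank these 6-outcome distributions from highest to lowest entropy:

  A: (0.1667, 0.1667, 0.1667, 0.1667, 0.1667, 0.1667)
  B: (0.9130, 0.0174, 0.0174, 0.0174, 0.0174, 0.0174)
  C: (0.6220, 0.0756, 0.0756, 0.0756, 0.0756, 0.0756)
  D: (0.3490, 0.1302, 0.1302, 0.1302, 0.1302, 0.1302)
A > D > C > B

Key insight: Entropy is maximized by uniform distributions and minimized by concentrated distributions.

Entropies:
  H(A) = 2.5850 bits
  H(B) = 0.6284 bits
  H(C) = 1.8343 bits
  H(D) = 2.4447 bits

Ranking: A > D > C > B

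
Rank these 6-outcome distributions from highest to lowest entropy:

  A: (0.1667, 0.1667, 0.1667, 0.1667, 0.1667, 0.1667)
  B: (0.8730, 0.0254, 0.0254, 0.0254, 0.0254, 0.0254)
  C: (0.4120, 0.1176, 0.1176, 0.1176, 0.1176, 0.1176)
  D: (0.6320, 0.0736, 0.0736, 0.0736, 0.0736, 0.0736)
A > C > D > B

Key insight: Entropy is maximized by uniform distributions and minimized by concentrated distributions.

Entropies:
  H(A) = 2.5850 bits
  H(B) = 0.8440 bits
  H(C) = 2.3428 bits
  H(D) = 1.8036 bits

Ranking: A > C > D > B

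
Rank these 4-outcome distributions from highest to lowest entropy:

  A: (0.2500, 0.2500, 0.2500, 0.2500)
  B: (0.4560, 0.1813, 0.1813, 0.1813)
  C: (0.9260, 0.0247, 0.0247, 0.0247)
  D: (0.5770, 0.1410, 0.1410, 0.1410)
A > B > D > C

Key insight: Entropy is maximized by uniform distributions and minimized by concentrated distributions.

Entropies:
  H(A) = 2.0000 bits
  H(B) = 1.8566 bits
  H(C) = 0.4980 bits
  H(D) = 1.6533 bits

Ranking: A > B > D > C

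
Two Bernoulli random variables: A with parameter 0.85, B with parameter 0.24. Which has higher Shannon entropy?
B

For binary distributions, entropy is maximized at p=0.5 and decreases as p moves toward 0 or 1.

H(A) = H(0.85) = 0.6098 bits
H(B) = H(0.24) = 0.7950 bits

Distribution B (p=0.24) is closer to uniform (p=0.5), so it has higher entropy.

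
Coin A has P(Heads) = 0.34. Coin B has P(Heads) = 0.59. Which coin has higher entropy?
B

For binary distributions, entropy is maximized at p=0.5 and decreases as p moves toward 0 or 1.

H(A) = H(0.34) = 0.9248 bits
H(B) = H(0.59) = 0.9765 bits

Distribution B (p=0.59) is closer to uniform (p=0.5), so it has higher entropy.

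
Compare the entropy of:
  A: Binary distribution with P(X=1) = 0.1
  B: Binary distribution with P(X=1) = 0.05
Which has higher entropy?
A

For binary distributions, entropy is maximized at p=0.5 and decreases as p moves toward 0 or 1.

H(A) = H(0.1) = 0.4690 bits
H(B) = H(0.05) = 0.2864 bits

Distribution A (p=0.1) is closer to uniform (p=0.5), so it has higher entropy.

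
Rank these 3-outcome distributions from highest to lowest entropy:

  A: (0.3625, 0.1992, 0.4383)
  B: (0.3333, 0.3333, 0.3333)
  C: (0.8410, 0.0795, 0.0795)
B > A > C

Key insight: Entropy is maximized by uniform distributions and minimized by concentrated distributions.

- Uniform distributions have maximum entropy log₂(3) = 1.5850 bits
- The more "peaked" or concentrated a distribution, the lower its entropy

Entropies:
  H(A) = 1.5160 bits
  H(B) = 1.5850 bits
  H(C) = 0.7909 bits

Ranking: B > A > C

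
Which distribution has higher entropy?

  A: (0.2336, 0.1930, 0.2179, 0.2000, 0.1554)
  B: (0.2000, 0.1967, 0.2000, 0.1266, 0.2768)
A

Both distributions are close to uniform, making this a harder comparison.

H(A) = 2.3090 bits
H(B) = 2.2806 bits

The distribution closer to uniform has higher entropy.
Answer: A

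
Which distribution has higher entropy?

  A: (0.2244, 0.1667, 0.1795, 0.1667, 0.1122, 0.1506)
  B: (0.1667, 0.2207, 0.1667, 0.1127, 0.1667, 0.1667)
B

Both distributions are close to uniform, making this a harder comparison.

H(A) = 2.5556 bits
H(B) = 2.5593 bits

The distribution closer to uniform has higher entropy.
Answer: B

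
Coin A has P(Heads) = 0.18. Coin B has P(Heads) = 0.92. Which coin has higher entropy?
A

For binary distributions, entropy is maximized at p=0.5 and decreases as p moves toward 0 or 1.

H(A) = H(0.18) = 0.6801 bits
H(B) = H(0.92) = 0.4022 bits

Distribution A (p=0.18) is closer to uniform (p=0.5), so it has higher entropy.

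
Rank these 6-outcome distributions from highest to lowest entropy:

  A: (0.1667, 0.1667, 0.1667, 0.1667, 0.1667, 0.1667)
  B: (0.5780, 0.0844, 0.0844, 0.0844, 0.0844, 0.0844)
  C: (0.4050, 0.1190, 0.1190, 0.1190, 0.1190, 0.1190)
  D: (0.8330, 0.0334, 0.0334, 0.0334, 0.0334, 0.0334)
A > C > B > D

Key insight: Entropy is maximized by uniform distributions and minimized by concentrated distributions.

Entropies:
  H(A) = 2.5850 bits
  H(B) = 1.9622 bits
  H(C) = 2.3553 bits
  H(D) = 1.0386 bits

Ranking: A > C > B > D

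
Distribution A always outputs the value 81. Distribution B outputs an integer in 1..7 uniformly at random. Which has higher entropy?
B

A is deterministic, so H(A) = 0. B is uniform over 7 outcomes, so H(B) = log₂(7) = 2.807 bits. Any distribution with genuine randomness has higher entropy than a deterministic one.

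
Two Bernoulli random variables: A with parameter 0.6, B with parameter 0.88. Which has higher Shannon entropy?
A

For binary distributions, entropy is maximized at p=0.5 and decreases as p moves toward 0 or 1.

H(A) = H(0.6) = 0.9710 bits
H(B) = H(0.88) = 0.5294 bits

Distribution A (p=0.6) is closer to uniform (p=0.5), so it has higher entropy.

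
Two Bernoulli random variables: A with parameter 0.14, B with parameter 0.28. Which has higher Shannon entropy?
B

For binary distributions, entropy is maximized at p=0.5 and decreases as p moves toward 0 or 1.

H(A) = H(0.14) = 0.5842 bits
H(B) = H(0.28) = 0.8555 bits

Distribution B (p=0.28) is closer to uniform (p=0.5), so it has higher entropy.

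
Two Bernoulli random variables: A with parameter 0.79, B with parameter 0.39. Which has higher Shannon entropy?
B

For binary distributions, entropy is maximized at p=0.5 and decreases as p moves toward 0 or 1.

H(A) = H(0.79) = 0.7415 bits
H(B) = H(0.39) = 0.9648 bits

Distribution B (p=0.39) is closer to uniform (p=0.5), so it has higher entropy.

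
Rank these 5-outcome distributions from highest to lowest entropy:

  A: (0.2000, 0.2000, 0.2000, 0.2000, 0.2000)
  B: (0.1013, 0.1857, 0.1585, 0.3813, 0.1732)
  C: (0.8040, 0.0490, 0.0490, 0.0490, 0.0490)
A > B > C

Key insight: Entropy is maximized by uniform distributions and minimized by concentrated distributions.

- Uniform distributions have maximum entropy log₂(5) = 2.3219 bits
- The more "peaked" or concentrated a distribution, the lower its entropy

Entropies:
  H(A) = 2.3219 bits
  H(B) = 2.1754 bits
  H(C) = 1.1059 bits

Ranking: A > B > C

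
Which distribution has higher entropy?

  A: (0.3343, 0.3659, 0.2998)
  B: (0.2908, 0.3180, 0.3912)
A

Both distributions are close to uniform, making this a harder comparison.

H(A) = 1.5802 bits
H(B) = 1.5735 bits

The distribution closer to uniform has higher entropy.
Answer: A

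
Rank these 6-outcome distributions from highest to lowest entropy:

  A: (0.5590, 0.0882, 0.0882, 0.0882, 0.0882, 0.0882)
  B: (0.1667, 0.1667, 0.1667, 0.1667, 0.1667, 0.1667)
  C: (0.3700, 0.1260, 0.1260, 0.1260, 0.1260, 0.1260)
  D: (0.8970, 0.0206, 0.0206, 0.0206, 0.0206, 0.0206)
B > C > A > D

Key insight: Entropy is maximized by uniform distributions and minimized by concentrated distributions.

Entropies:
  H(A) = 2.0139 bits
  H(B) = 2.5850 bits
  H(C) = 2.4135 bits
  H(D) = 0.7176 bits

Ranking: B > C > A > D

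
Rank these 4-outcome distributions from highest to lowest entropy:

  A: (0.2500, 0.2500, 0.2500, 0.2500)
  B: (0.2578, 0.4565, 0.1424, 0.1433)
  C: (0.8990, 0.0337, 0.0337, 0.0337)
A > B > C

Key insight: Entropy is maximized by uniform distributions and minimized by concentrated distributions.

- Uniform distributions have maximum entropy log₂(4) = 2.0000 bits
- The more "peaked" or concentrated a distribution, the lower its entropy

Entropies:
  H(A) = 2.0000 bits
  H(B) = 1.8227 bits
  H(C) = 0.6322 bits

Ranking: A > B > C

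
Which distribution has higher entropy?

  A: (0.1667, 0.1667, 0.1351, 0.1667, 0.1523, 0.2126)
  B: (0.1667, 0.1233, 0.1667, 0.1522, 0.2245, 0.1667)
A

Both distributions are close to uniform, making this a harder comparison.

H(A) = 2.5711 bits
H(B) = 2.5620 bits

The distribution closer to uniform has higher entropy.
Answer: A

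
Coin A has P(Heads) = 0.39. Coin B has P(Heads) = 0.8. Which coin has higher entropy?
A

For binary distributions, entropy is maximized at p=0.5 and decreases as p moves toward 0 or 1.

H(A) = H(0.39) = 0.9648 bits
H(B) = H(0.8) = 0.7219 bits

Distribution A (p=0.39) is closer to uniform (p=0.5), so it has higher entropy.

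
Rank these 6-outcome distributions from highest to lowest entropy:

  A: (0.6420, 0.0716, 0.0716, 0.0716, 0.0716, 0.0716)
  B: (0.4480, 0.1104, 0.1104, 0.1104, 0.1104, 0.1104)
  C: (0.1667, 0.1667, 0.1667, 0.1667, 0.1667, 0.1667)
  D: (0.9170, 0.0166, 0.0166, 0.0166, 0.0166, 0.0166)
C > B > A > D

Key insight: Entropy is maximized by uniform distributions and minimized by concentrated distributions.

Entropies:
  H(A) = 1.7723 bits
  H(B) = 2.2739 bits
  H(C) = 2.5850 bits
  H(D) = 0.6054 bits

Ranking: C > B > A > D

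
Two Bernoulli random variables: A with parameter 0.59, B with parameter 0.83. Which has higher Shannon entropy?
A

For binary distributions, entropy is maximized at p=0.5 and decreases as p moves toward 0 or 1.

H(A) = H(0.59) = 0.9765 bits
H(B) = H(0.83) = 0.6577 bits

Distribution A (p=0.59) is closer to uniform (p=0.5), so it has higher entropy.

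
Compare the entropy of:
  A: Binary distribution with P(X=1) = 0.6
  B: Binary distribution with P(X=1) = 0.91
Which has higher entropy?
A

For binary distributions, entropy is maximized at p=0.5 and decreases as p moves toward 0 or 1.

H(A) = H(0.6) = 0.9710 bits
H(B) = H(0.91) = 0.4365 bits

Distribution A (p=0.6) is closer to uniform (p=0.5), so it has higher entropy.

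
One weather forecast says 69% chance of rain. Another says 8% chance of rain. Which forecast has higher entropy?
69% forecast

Treat each forecast as a Bernoulli distribution. Binary entropy is maximized at p=0.5 and falls off symmetrically toward 0 or 1. The 69% forecast is closer to 50%, so it is more uncertain. H(69%) ≈ 0.893 bits, H(8%) ≈ 0.402 bits.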